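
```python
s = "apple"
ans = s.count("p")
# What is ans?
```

Trace (tracking ans):
s = 'apple'  # -> s = 'apple'
ans = s.count('p')  # -> ans = 2

Answer: 2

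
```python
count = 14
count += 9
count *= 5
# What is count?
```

Trace (tracking count):
count = 14  # -> count = 14
count += 9  # -> count = 23
count *= 5  # -> count = 115

Answer: 115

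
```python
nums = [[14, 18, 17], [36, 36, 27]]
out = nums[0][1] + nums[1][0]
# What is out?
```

Answer: 54

Derivation:
Trace (tracking out):
nums = [[14, 18, 17], [36, 36, 27]]  # -> nums = [[14, 18, 17], [36, 36, 27]]
out = nums[0][1] + nums[1][0]  # -> out = 54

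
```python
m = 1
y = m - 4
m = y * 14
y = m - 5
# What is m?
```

Answer: -42

Derivation:
Trace (tracking m):
m = 1  # -> m = 1
y = m - 4  # -> y = -3
m = y * 14  # -> m = -42
y = m - 5  # -> y = -47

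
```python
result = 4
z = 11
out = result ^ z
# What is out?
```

Trace (tracking out):
result = 4  # -> result = 4
z = 11  # -> z = 11
out = result ^ z  # -> out = 15

Answer: 15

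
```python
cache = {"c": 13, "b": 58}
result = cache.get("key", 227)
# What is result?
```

Trace (tracking result):
cache = {'c': 13, 'b': 58}  # -> cache = {'c': 13, 'b': 58}
result = cache.get('key', 227)  # -> result = 227

Answer: 227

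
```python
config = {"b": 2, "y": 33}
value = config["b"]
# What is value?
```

Trace (tracking value):
config = {'b': 2, 'y': 33}  # -> config = {'b': 2, 'y': 33}
value = config['b']  # -> value = 2

Answer: 2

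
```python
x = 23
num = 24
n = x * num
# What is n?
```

Answer: 552

Derivation:
Trace (tracking n):
x = 23  # -> x = 23
num = 24  # -> num = 24
n = x * num  # -> n = 552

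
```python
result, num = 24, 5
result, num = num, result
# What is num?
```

Trace (tracking num):
result, num = (24, 5)  # -> result = 24, num = 5
result, num = (num, result)  # -> result = 5, num = 24

Answer: 24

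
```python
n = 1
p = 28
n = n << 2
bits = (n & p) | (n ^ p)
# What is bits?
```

Trace (tracking bits):
n = 1  # -> n = 1
p = 28  # -> p = 28
n = n << 2  # -> n = 4
bits = n & p | n ^ p  # -> bits = 28

Answer: 28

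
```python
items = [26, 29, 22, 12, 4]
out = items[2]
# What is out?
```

Trace (tracking out):
items = [26, 29, 22, 12, 4]  # -> items = [26, 29, 22, 12, 4]
out = items[2]  # -> out = 22

Answer: 22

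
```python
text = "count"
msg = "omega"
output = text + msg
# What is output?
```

Answer: 'countomega'

Derivation:
Trace (tracking output):
text = 'count'  # -> text = 'count'
msg = 'omega'  # -> msg = 'omega'
output = text + msg  # -> output = 'countomega'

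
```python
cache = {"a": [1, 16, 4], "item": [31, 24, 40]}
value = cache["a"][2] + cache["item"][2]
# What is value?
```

Answer: 44

Derivation:
Trace (tracking value):
cache = {'a': [1, 16, 4], 'item': [31, 24, 40]}  # -> cache = {'a': [1, 16, 4], 'item': [31, 24, 40]}
value = cache['a'][2] + cache['item'][2]  # -> value = 44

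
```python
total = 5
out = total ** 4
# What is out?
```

Trace (tracking out):
total = 5  # -> total = 5
out = total ** 4  # -> out = 625

Answer: 625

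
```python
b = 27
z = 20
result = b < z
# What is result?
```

Trace (tracking result):
b = 27  # -> b = 27
z = 20  # -> z = 20
result = b < z  # -> result = False

Answer: False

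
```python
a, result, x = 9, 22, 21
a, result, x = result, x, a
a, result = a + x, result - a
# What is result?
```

Trace (tracking result):
a, result, x = (9, 22, 21)  # -> a = 9, result = 22, x = 21
a, result, x = (result, x, a)  # -> a = 22, result = 21, x = 9
a, result = (a + x, result - a)  # -> a = 31, result = -1

Answer: -1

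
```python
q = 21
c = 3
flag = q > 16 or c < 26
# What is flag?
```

Answer: True

Derivation:
Trace (tracking flag):
q = 21  # -> q = 21
c = 3  # -> c = 3
flag = q > 16 or c < 26  # -> flag = True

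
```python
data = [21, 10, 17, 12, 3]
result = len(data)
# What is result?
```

Trace (tracking result):
data = [21, 10, 17, 12, 3]  # -> data = [21, 10, 17, 12, 3]
result = len(data)  # -> result = 5

Answer: 5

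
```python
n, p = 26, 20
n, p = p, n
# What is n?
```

Trace (tracking n):
n, p = (26, 20)  # -> n = 26, p = 20
n, p = (p, n)  # -> n = 20, p = 26

Answer: 20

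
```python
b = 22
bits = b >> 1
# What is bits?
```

Answer: 11

Derivation:
Trace (tracking bits):
b = 22  # -> b = 22
bits = b >> 1  # -> bits = 11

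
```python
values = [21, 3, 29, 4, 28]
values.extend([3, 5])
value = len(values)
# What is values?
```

Trace (tracking values):
values = [21, 3, 29, 4, 28]  # -> values = [21, 3, 29, 4, 28]
values.extend([3, 5])  # -> values = [21, 3, 29, 4, 28, 3, 5]
value = len(values)  # -> value = 7

Answer: [21, 3, 29, 4, 28, 3, 5]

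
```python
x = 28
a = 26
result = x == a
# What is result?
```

Trace (tracking result):
x = 28  # -> x = 28
a = 26  # -> a = 26
result = x == a  # -> result = False

Answer: False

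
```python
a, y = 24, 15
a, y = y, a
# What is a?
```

Answer: 15

Derivation:
Trace (tracking a):
a, y = (24, 15)  # -> a = 24, y = 15
a, y = (y, a)  # -> a = 15, y = 24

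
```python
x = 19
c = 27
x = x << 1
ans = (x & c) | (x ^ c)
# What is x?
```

Answer: 38

Derivation:
Trace (tracking x):
x = 19  # -> x = 19
c = 27  # -> c = 27
x = x << 1  # -> x = 38
ans = x & c | x ^ c  # -> ans = 63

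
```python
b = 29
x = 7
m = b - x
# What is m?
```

Trace (tracking m):
b = 29  # -> b = 29
x = 7  # -> x = 7
m = b - x  # -> m = 22

Answer: 22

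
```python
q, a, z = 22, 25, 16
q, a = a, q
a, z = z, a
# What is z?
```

Answer: 22

Derivation:
Trace (tracking z):
q, a, z = (22, 25, 16)  # -> q = 22, a = 25, z = 16
q, a = (a, q)  # -> q = 25, a = 22
a, z = (z, a)  # -> a = 16, z = 22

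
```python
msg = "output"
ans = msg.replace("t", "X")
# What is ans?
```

Answer: 'ouXpuX'

Derivation:
Trace (tracking ans):
msg = 'output'  # -> msg = 'output'
ans = msg.replace('t', 'X')  # -> ans = 'ouXpuX'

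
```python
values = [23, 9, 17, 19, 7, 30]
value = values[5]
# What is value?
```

Answer: 30

Derivation:
Trace (tracking value):
values = [23, 9, 17, 19, 7, 30]  # -> values = [23, 9, 17, 19, 7, 30]
value = values[5]  # -> value = 30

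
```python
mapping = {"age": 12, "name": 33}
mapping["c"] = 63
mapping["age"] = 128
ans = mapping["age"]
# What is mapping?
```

Trace (tracking mapping):
mapping = {'age': 12, 'name': 33}  # -> mapping = {'age': 12, 'name': 33}
mapping['c'] = 63  # -> mapping = {'age': 12, 'name': 33, 'c': 63}
mapping['age'] = 128  # -> mapping = {'age': 128, 'name': 33, 'c': 63}
ans = mapping['age']  # -> ans = 128

Answer: {'age': 128, 'name': 33, 'c': 63}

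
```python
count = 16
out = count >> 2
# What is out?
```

Answer: 4

Derivation:
Trace (tracking out):
count = 16  # -> count = 16
out = count >> 2  # -> out = 4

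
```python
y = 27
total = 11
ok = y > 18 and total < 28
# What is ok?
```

Trace (tracking ok):
y = 27  # -> y = 27
total = 11  # -> total = 11
ok = y > 18 and total < 28  # -> ok = True

Answer: True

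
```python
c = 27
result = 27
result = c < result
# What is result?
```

Answer: False

Derivation:
Trace (tracking result):
c = 27  # -> c = 27
result = 27  # -> result = 27
result = c < result  # -> result = False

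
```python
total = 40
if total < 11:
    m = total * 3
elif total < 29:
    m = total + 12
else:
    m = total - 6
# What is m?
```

Trace (tracking m):
total = 40  # -> total = 40
if total < 11:  # condition is False
elif total < 29:  # condition is False
else:
    m = total - 6  # -> m = 34

Answer: 34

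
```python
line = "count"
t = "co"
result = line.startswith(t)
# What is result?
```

Trace (tracking result):
line = 'count'  # -> line = 'count'
t = 'co'  # -> t = 'co'
result = line.startswith(t)  # -> result = True

Answer: True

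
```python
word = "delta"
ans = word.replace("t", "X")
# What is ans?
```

Trace (tracking ans):
word = 'delta'  # -> word = 'delta'
ans = word.replace('t', 'X')  # -> ans = 'delXa'

Answer: 'delXa'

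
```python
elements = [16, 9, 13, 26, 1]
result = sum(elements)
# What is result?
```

Trace (tracking result):
elements = [16, 9, 13, 26, 1]  # -> elements = [16, 9, 13, 26, 1]
result = sum(elements)  # -> result = 65

Answer: 65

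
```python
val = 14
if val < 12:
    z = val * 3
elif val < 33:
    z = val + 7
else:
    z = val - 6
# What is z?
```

Answer: 21

Derivation:
Trace (tracking z):
val = 14  # -> val = 14
if val < 12:  # condition is False
elif val < 33:  # condition is True
    z = val + 7  # -> z = 21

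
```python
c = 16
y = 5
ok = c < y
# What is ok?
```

Answer: False

Derivation:
Trace (tracking ok):
c = 16  # -> c = 16
y = 5  # -> y = 5
ok = c < y  # -> ok = False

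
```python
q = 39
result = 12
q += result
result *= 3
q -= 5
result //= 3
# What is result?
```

Answer: 12

Derivation:
Trace (tracking result):
q = 39  # -> q = 39
result = 12  # -> result = 12
q += result  # -> q = 51
result *= 3  # -> result = 36
q -= 5  # -> q = 46
result //= 3  # -> result = 12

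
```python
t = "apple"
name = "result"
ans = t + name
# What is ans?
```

Trace (tracking ans):
t = 'apple'  # -> t = 'apple'
name = 'result'  # -> name = 'result'
ans = t + name  # -> ans = 'appleresult'

Answer: 'appleresult'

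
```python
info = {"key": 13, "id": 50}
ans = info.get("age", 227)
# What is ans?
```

Trace (tracking ans):
info = {'key': 13, 'id': 50}  # -> info = {'key': 13, 'id': 50}
ans = info.get('age', 227)  # -> ans = 227

Answer: 227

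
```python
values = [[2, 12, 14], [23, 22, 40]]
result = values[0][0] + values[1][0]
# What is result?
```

Trace (tracking result):
values = [[2, 12, 14], [23, 22, 40]]  # -> values = [[2, 12, 14], [23, 22, 40]]
result = values[0][0] + values[1][0]  # -> result = 25

Answer: 25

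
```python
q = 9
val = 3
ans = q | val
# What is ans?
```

Trace (tracking ans):
q = 9  # -> q = 9
val = 3  # -> val = 3
ans = q | val  # -> ans = 11

Answer: 11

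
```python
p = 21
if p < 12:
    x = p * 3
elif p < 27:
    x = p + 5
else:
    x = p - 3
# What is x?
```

Answer: 26

Derivation:
Trace (tracking x):
p = 21  # -> p = 21
if p < 12:  # condition is False
elif p < 27:  # condition is True
    x = p + 5  # -> x = 26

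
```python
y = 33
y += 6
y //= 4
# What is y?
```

Answer: 9

Derivation:
Trace (tracking y):
y = 33  # -> y = 33
y += 6  # -> y = 39
y //= 4  # -> y = 9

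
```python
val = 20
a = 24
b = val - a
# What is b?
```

Answer: -4

Derivation:
Trace (tracking b):
val = 20  # -> val = 20
a = 24  # -> a = 24
b = val - a  # -> b = -4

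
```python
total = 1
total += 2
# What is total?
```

Answer: 3

Derivation:
Trace (tracking total):
total = 1  # -> total = 1
total += 2  # -> total = 3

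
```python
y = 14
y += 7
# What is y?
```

Answer: 21

Derivation:
Trace (tracking y):
y = 14  # -> y = 14
y += 7  # -> y = 21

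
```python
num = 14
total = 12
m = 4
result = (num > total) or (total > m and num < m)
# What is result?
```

Answer: True

Derivation:
Trace (tracking result):
num = 14  # -> num = 14
total = 12  # -> total = 12
m = 4  # -> m = 4
result = num > total or (total > m and num < m)  # -> result = True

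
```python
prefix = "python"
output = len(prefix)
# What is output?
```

Answer: 6

Derivation:
Trace (tracking output):
prefix = 'python'  # -> prefix = 'python'
output = len(prefix)  # -> output = 6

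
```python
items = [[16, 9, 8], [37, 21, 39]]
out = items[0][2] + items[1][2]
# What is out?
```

Answer: 47

Derivation:
Trace (tracking out):
items = [[16, 9, 8], [37, 21, 39]]  # -> items = [[16, 9, 8], [37, 21, 39]]
out = items[0][2] + items[1][2]  # -> out = 47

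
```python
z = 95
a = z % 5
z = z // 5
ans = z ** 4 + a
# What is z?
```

Trace (tracking z):
z = 95  # -> z = 95
a = z % 5  # -> a = 0
z = z // 5  # -> z = 19
ans = z ** 4 + a  # -> ans = 130321

Answer: 19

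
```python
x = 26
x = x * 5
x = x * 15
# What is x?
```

Answer: 1950

Derivation:
Trace (tracking x):
x = 26  # -> x = 26
x = x * 5  # -> x = 130
x = x * 15  # -> x = 1950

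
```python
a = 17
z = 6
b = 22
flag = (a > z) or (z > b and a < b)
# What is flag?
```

Answer: True

Derivation:
Trace (tracking flag):
a = 17  # -> a = 17
z = 6  # -> z = 6
b = 22  # -> b = 22
flag = a > z or (z > b and a < b)  # -> flag = True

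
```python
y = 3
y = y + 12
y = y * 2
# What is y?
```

Trace (tracking y):
y = 3  # -> y = 3
y = y + 12  # -> y = 15
y = y * 2  # -> y = 30

Answer: 30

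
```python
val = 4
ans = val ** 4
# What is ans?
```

Answer: 256

Derivation:
Trace (tracking ans):
val = 4  # -> val = 4
ans = val ** 4  # -> ans = 256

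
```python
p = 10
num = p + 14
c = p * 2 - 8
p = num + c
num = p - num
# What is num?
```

Trace (tracking num):
p = 10  # -> p = 10
num = p + 14  # -> num = 24
c = p * 2 - 8  # -> c = 12
p = num + c  # -> p = 36
num = p - num  # -> num = 12

Answer: 12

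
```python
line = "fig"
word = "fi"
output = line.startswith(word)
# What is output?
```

Trace (tracking output):
line = 'fig'  # -> line = 'fig'
word = 'fi'  # -> word = 'fi'
output = line.startswith(word)  # -> output = True

Answer: True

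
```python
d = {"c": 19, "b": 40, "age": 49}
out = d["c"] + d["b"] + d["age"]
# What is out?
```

Trace (tracking out):
d = {'c': 19, 'b': 40, 'age': 49}  # -> d = {'c': 19, 'b': 40, 'age': 49}
out = d['c'] + d['b'] + d['age']  # -> out = 108

Answer: 108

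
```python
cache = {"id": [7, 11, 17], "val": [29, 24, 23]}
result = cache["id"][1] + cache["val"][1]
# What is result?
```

Trace (tracking result):
cache = {'id': [7, 11, 17], 'val': [29, 24, 23]}  # -> cache = {'id': [7, 11, 17], 'val': [29, 24, 23]}
result = cache['id'][1] + cache['val'][1]  # -> result = 35

Answer: 35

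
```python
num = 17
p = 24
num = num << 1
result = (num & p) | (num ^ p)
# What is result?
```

Trace (tracking result):
num = 17  # -> num = 17
p = 24  # -> p = 24
num = num << 1  # -> num = 34
result = num & p | num ^ p  # -> result = 58

Answer: 58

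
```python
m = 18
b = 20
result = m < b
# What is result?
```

Trace (tracking result):
m = 18  # -> m = 18
b = 20  # -> b = 20
result = m < b  # -> result = True

Answer: True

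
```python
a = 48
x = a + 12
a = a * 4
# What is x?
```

Answer: 60

Derivation:
Trace (tracking x):
a = 48  # -> a = 48
x = a + 12  # -> x = 60
a = a * 4  # -> a = 192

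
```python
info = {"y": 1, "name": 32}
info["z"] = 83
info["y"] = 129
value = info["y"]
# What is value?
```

Trace (tracking value):
info = {'y': 1, 'name': 32}  # -> info = {'y': 1, 'name': 32}
info['z'] = 83  # -> info = {'y': 1, 'name': 32, 'z': 83}
info['y'] = 129  # -> info = {'y': 129, 'name': 32, 'z': 83}
value = info['y']  # -> value = 129

Answer: 129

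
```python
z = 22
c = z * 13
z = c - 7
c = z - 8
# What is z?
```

Answer: 279

Derivation:
Trace (tracking z):
z = 22  # -> z = 22
c = z * 13  # -> c = 286
z = c - 7  # -> z = 279
c = z - 8  # -> c = 271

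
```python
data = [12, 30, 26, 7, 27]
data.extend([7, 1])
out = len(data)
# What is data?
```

Trace (tracking data):
data = [12, 30, 26, 7, 27]  # -> data = [12, 30, 26, 7, 27]
data.extend([7, 1])  # -> data = [12, 30, 26, 7, 27, 7, 1]
out = len(data)  # -> out = 7

Answer: [12, 30, 26, 7, 27, 7, 1]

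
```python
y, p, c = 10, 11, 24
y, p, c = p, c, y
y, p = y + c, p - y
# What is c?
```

Trace (tracking c):
y, p, c = (10, 11, 24)  # -> y = 10, p = 11, c = 24
y, p, c = (p, c, y)  # -> y = 11, p = 24, c = 10
y, p = (y + c, p - y)  # -> y = 21, p = 13

Answer: 10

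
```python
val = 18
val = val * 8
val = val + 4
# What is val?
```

Answer: 148

Derivation:
Trace (tracking val):
val = 18  # -> val = 18
val = val * 8  # -> val = 144
val = val + 4  # -> val = 148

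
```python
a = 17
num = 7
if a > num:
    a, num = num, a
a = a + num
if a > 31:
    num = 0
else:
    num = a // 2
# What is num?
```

Trace (tracking num):
a = 17  # -> a = 17
num = 7  # -> num = 7
if a > num:  # condition is True
    a, num = (num, a)  # -> a = 7, num = 17
a = a + num  # -> a = 24
if a > 31:  # condition is False
else:
    num = a // 2  # -> num = 12

Answer: 12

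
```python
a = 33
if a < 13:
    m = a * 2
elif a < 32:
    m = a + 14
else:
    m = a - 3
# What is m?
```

Trace (tracking m):
a = 33  # -> a = 33
if a < 13:  # condition is False
elif a < 32:  # condition is False
else:
    m = a - 3  # -> m = 30

Answer: 30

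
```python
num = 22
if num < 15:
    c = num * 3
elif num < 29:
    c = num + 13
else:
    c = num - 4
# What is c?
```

Trace (tracking c):
num = 22  # -> num = 22
if num < 15:  # condition is False
elif num < 29:  # condition is True
    c = num + 13  # -> c = 35

Answer: 35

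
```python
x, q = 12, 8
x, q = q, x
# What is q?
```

Answer: 12

Derivation:
Trace (tracking q):
x, q = (12, 8)  # -> x = 12, q = 8
x, q = (q, x)  # -> x = 8, q = 12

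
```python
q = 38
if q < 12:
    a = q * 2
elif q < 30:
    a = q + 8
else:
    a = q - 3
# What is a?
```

Answer: 35

Derivation:
Trace (tracking a):
q = 38  # -> q = 38
if q < 12:  # condition is False
elif q < 30:  # condition is False
else:
    a = q - 3  # -> a = 35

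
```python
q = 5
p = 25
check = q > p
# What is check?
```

Answer: False

Derivation:
Trace (tracking check):
q = 5  # -> q = 5
p = 25  # -> p = 25
check = q > p  # -> check = False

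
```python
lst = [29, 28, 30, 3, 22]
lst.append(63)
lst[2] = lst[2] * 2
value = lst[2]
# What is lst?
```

Trace (tracking lst):
lst = [29, 28, 30, 3, 22]  # -> lst = [29, 28, 30, 3, 22]
lst.append(63)  # -> lst = [29, 28, 30, 3, 22, 63]
lst[2] = lst[2] * 2  # -> lst = [29, 28, 60, 3, 22, 63]
value = lst[2]  # -> value = 60

Answer: [29, 28, 60, 3, 22, 63]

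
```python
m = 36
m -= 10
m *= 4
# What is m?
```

Trace (tracking m):
m = 36  # -> m = 36
m -= 10  # -> m = 26
m *= 4  # -> m = 104

Answer: 104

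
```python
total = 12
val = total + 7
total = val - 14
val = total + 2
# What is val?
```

Trace (tracking val):
total = 12  # -> total = 12
val = total + 7  # -> val = 19
total = val - 14  # -> total = 5
val = total + 2  # -> val = 7

Answer: 7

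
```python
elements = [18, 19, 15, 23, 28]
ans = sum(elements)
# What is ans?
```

Answer: 103

Derivation:
Trace (tracking ans):
elements = [18, 19, 15, 23, 28]  # -> elements = [18, 19, 15, 23, 28]
ans = sum(elements)  # -> ans = 103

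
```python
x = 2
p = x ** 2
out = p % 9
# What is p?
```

Answer: 4

Derivation:
Trace (tracking p):
x = 2  # -> x = 2
p = x ** 2  # -> p = 4
out = p % 9  # -> out = 4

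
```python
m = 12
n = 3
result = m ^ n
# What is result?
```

Trace (tracking result):
m = 12  # -> m = 12
n = 3  # -> n = 3
result = m ^ n  # -> result = 15

Answer: 15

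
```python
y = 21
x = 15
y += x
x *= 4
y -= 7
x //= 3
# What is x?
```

Trace (tracking x):
y = 21  # -> y = 21
x = 15  # -> x = 15
y += x  # -> y = 36
x *= 4  # -> x = 60
y -= 7  # -> y = 29
x //= 3  # -> x = 20

Answer: 20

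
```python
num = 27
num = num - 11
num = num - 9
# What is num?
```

Answer: 7

Derivation:
Trace (tracking num):
num = 27  # -> num = 27
num = num - 11  # -> num = 16
num = num - 9  # -> num = 7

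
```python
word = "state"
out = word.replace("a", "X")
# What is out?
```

Answer: 'stXte'

Derivation:
Trace (tracking out):
word = 'state'  # -> word = 'state'
out = word.replace('a', 'X')  # -> out = 'stXte'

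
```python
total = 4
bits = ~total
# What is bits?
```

Answer: -5

Derivation:
Trace (tracking bits):
total = 4  # -> total = 4
bits = ~total  # -> bits = -5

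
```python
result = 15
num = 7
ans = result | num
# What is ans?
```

Trace (tracking ans):
result = 15  # -> result = 15
num = 7  # -> num = 7
ans = result | num  # -> ans = 15

Answer: 15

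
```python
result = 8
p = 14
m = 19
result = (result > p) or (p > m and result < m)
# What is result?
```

Answer: False

Derivation:
Trace (tracking result):
result = 8  # -> result = 8
p = 14  # -> p = 14
m = 19  # -> m = 19
result = result > p or (p > m and result < m)  # -> result = False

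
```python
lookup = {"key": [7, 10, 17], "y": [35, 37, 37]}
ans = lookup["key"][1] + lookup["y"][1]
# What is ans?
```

Trace (tracking ans):
lookup = {'key': [7, 10, 17], 'y': [35, 37, 37]}  # -> lookup = {'key': [7, 10, 17], 'y': [35, 37, 37]}
ans = lookup['key'][1] + lookup['y'][1]  # -> ans = 47

Answer: 47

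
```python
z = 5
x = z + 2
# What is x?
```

Trace (tracking x):
z = 5  # -> z = 5
x = z + 2  # -> x = 7

Answer: 7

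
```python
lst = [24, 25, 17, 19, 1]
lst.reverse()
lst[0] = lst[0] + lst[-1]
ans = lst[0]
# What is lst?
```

Trace (tracking lst):
lst = [24, 25, 17, 19, 1]  # -> lst = [24, 25, 17, 19, 1]
lst.reverse()  # -> lst = [1, 19, 17, 25, 24]
lst[0] = lst[0] + lst[-1]  # -> lst = [25, 19, 17, 25, 24]
ans = lst[0]  # -> ans = 25

Answer: [25, 19, 17, 25, 24]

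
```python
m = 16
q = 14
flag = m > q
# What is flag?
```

Trace (tracking flag):
m = 16  # -> m = 16
q = 14  # -> q = 14
flag = m > q  # -> flag = True

Answer: True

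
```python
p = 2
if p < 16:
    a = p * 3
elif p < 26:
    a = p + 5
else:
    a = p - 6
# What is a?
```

Trace (tracking a):
p = 2  # -> p = 2
if p < 16:  # condition is True
    a = p * 3  # -> a = 6

Answer: 6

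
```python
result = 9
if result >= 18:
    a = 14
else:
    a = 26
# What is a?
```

Answer: 26

Derivation:
Trace (tracking a):
result = 9  # -> result = 9
if result >= 18:  # condition is False
else:
    a = 26  # -> a = 26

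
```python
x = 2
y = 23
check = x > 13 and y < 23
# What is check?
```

Trace (tracking check):
x = 2  # -> x = 2
y = 23  # -> y = 23
check = x > 13 and y < 23  # -> check = False

Answer: False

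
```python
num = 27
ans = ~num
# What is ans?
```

Trace (tracking ans):
num = 27  # -> num = 27
ans = ~num  # -> ans = -28

Answer: -28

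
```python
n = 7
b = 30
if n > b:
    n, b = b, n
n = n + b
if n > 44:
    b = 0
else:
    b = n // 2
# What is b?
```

Answer: 18

Derivation:
Trace (tracking b):
n = 7  # -> n = 7
b = 30  # -> b = 30
if n > b:  # condition is False
n = n + b  # -> n = 37
if n > 44:  # condition is False
else:
    b = n // 2  # -> b = 18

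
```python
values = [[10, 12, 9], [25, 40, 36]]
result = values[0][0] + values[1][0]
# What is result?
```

Answer: 35

Derivation:
Trace (tracking result):
values = [[10, 12, 9], [25, 40, 36]]  # -> values = [[10, 12, 9], [25, 40, 36]]
result = values[0][0] + values[1][0]  # -> result = 35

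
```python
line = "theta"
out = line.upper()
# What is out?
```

Trace (tracking out):
line = 'theta'  # -> line = 'theta'
out = line.upper()  # -> out = 'THETA'

Answer: 'THETA'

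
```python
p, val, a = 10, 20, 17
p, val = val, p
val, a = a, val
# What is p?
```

Trace (tracking p):
p, val, a = (10, 20, 17)  # -> p = 10, val = 20, a = 17
p, val = (val, p)  # -> p = 20, val = 10
val, a = (a, val)  # -> val = 17, a = 10

Answer: 20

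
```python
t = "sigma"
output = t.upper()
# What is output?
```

Trace (tracking output):
t = 'sigma'  # -> t = 'sigma'
output = t.upper()  # -> output = 'SIGMA'

Answer: 'SIGMA'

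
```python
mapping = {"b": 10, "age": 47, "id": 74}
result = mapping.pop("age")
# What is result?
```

Answer: 47

Derivation:
Trace (tracking result):
mapping = {'b': 10, 'age': 47, 'id': 74}  # -> mapping = {'b': 10, 'age': 47, 'id': 74}
result = mapping.pop('age')  # -> result = 47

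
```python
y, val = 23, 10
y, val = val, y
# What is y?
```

Answer: 10

Derivation:
Trace (tracking y):
y, val = (23, 10)  # -> y = 23, val = 10
y, val = (val, y)  # -> y = 10, val = 23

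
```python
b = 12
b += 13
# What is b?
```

Answer: 25

Derivation:
Trace (tracking b):
b = 12  # -> b = 12
b += 13  # -> b = 25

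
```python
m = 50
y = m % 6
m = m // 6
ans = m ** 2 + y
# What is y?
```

Trace (tracking y):
m = 50  # -> m = 50
y = m % 6  # -> y = 2
m = m // 6  # -> m = 8
ans = m ** 2 + y  # -> ans = 66

Answer: 2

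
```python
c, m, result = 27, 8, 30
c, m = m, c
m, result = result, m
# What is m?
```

Answer: 30

Derivation:
Trace (tracking m):
c, m, result = (27, 8, 30)  # -> c = 27, m = 8, result = 30
c, m = (m, c)  # -> c = 8, m = 27
m, result = (result, m)  # -> m = 30, result = 27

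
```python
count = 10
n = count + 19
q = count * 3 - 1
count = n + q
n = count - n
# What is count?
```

Answer: 58

Derivation:
Trace (tracking count):
count = 10  # -> count = 10
n = count + 19  # -> n = 29
q = count * 3 - 1  # -> q = 29
count = n + q  # -> count = 58
n = count - n  # -> n = 29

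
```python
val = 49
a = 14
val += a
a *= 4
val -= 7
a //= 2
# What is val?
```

Answer: 56

Derivation:
Trace (tracking val):
val = 49  # -> val = 49
a = 14  # -> a = 14
val += a  # -> val = 63
a *= 4  # -> a = 56
val -= 7  # -> val = 56
a //= 2  # -> a = 28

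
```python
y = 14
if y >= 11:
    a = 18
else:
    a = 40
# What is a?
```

Answer: 18

Derivation:
Trace (tracking a):
y = 14  # -> y = 14
if y >= 11:  # condition is True
    a = 18  # -> a = 18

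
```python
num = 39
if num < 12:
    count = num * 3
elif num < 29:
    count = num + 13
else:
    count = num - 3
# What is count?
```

Answer: 36

Derivation:
Trace (tracking count):
num = 39  # -> num = 39
if num < 12:  # condition is False
elif num < 29:  # condition is False
else:
    count = num - 3  # -> count = 36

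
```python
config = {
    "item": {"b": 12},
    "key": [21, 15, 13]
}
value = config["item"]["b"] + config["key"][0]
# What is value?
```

Trace (tracking value):
config = {'item': {'b': 12}, 'key': [21, 15, 13]}  # -> config = {'item': {'b': 12}, 'key': [21, 15, 13]}
value = config['item']['b'] + config['key'][0]  # -> value = 33

Answer: 33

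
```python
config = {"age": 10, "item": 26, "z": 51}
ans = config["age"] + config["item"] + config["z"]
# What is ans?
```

Answer: 87

Derivation:
Trace (tracking ans):
config = {'age': 10, 'item': 26, 'z': 51}  # -> config = {'age': 10, 'item': 26, 'z': 51}
ans = config['age'] + config['item'] + config['z']  # -> ans = 87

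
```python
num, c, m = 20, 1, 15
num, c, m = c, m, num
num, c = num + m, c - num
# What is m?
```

Trace (tracking m):
num, c, m = (20, 1, 15)  # -> num = 20, c = 1, m = 15
num, c, m = (c, m, num)  # -> num = 1, c = 15, m = 20
num, c = (num + m, c - num)  # -> num = 21, c = 14

Answer: 20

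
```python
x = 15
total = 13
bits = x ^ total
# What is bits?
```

Trace (tracking bits):
x = 15  # -> x = 15
total = 13  # -> total = 13
bits = x ^ total  # -> bits = 2

Answer: 2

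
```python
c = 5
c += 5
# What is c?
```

Answer: 10

Derivation:
Trace (tracking c):
c = 5  # -> c = 5
c += 5  # -> c = 10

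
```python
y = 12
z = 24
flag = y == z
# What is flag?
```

Trace (tracking flag):
y = 12  # -> y = 12
z = 24  # -> z = 24
flag = y == z  # -> flag = False

Answer: False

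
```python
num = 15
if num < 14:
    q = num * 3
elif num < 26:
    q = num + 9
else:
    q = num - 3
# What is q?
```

Trace (tracking q):
num = 15  # -> num = 15
if num < 14:  # condition is False
elif num < 26:  # condition is True
    q = num + 9  # -> q = 24

Answer: 24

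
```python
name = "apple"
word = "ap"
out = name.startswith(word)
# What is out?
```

Answer: True

Derivation:
Trace (tracking out):
name = 'apple'  # -> name = 'apple'
word = 'ap'  # -> word = 'ap'
out = name.startswith(word)  # -> out = True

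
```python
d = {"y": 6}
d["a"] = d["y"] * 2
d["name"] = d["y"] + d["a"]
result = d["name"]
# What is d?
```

Answer: {'y': 6, 'a': 12, 'name': 18}

Derivation:
Trace (tracking d):
d = {'y': 6}  # -> d = {'y': 6}
d['a'] = d['y'] * 2  # -> d = {'y': 6, 'a': 12}
d['name'] = d['y'] + d['a']  # -> d = {'y': 6, 'a': 12, 'name': 18}
result = d['name']  # -> result = 18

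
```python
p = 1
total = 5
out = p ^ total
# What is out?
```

Trace (tracking out):
p = 1  # -> p = 1
total = 5  # -> total = 5
out = p ^ total  # -> out = 4

Answer: 4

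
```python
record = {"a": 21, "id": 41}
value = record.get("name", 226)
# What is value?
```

Trace (tracking value):
record = {'a': 21, 'id': 41}  # -> record = {'a': 21, 'id': 41}
value = record.get('name', 226)  # -> value = 226

Answer: 226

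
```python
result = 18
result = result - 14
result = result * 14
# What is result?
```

Trace (tracking result):
result = 18  # -> result = 18
result = result - 14  # -> result = 4
result = result * 14  # -> result = 56

Answer: 56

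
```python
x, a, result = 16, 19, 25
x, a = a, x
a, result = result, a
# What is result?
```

Trace (tracking result):
x, a, result = (16, 19, 25)  # -> x = 16, a = 19, result = 25
x, a = (a, x)  # -> x = 19, a = 16
a, result = (result, a)  # -> a = 25, result = 16

Answer: 16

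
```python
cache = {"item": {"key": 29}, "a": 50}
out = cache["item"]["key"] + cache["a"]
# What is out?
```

Trace (tracking out):
cache = {'item': {'key': 29}, 'a': 50}  # -> cache = {'item': {'key': 29}, 'a': 50}
out = cache['item']['key'] + cache['a']  # -> out = 79

Answer: 79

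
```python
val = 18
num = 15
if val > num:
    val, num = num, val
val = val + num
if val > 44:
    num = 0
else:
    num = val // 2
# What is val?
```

Answer: 33

Derivation:
Trace (tracking val):
val = 18  # -> val = 18
num = 15  # -> num = 15
if val > num:  # condition is True
    val, num = (num, val)  # -> val = 15, num = 18
val = val + num  # -> val = 33
if val > 44:  # condition is False
else:
    num = val // 2  # -> num = 16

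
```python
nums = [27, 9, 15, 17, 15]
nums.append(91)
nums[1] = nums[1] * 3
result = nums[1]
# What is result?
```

Trace (tracking result):
nums = [27, 9, 15, 17, 15]  # -> nums = [27, 9, 15, 17, 15]
nums.append(91)  # -> nums = [27, 9, 15, 17, 15, 91]
nums[1] = nums[1] * 3  # -> nums = [27, 27, 15, 17, 15, 91]
result = nums[1]  # -> result = 27

Answer: 27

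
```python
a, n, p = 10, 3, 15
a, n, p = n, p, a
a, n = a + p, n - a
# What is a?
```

Answer: 13

Derivation:
Trace (tracking a):
a, n, p = (10, 3, 15)  # -> a = 10, n = 3, p = 15
a, n, p = (n, p, a)  # -> a = 3, n = 15, p = 10
a, n = (a + p, n - a)  # -> a = 13, n = 12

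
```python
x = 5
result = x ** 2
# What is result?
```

Answer: 25

Derivation:
Trace (tracking result):
x = 5  # -> x = 5
result = x ** 2  # -> result = 25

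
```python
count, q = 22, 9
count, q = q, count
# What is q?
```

Answer: 22

Derivation:
Trace (tracking q):
count, q = (22, 9)  # -> count = 22, q = 9
count, q = (q, count)  # -> count = 9, q = 22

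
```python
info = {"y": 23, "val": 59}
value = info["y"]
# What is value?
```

Trace (tracking value):
info = {'y': 23, 'val': 59}  # -> info = {'y': 23, 'val': 59}
value = info['y']  # -> value = 23

Answer: 23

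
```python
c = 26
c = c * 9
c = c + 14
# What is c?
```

Trace (tracking c):
c = 26  # -> c = 26
c = c * 9  # -> c = 234
c = c + 14  # -> c = 248

Answer: 248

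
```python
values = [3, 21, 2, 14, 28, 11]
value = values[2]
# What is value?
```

Answer: 2

Derivation:
Trace (tracking value):
values = [3, 21, 2, 14, 28, 11]  # -> values = [3, 21, 2, 14, 28, 11]
value = values[2]  # -> value = 2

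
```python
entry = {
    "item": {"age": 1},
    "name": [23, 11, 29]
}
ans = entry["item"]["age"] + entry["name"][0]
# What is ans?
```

Answer: 24

Derivation:
Trace (tracking ans):
entry = {'item': {'age': 1}, 'name': [23, 11, 29]}  # -> entry = {'item': {'age': 1}, 'name': [23, 11, 29]}
ans = entry['item']['age'] + entry['name'][0]  # -> ans = 24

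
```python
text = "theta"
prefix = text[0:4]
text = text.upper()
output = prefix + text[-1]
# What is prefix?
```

Answer: 'thet'

Derivation:
Trace (tracking prefix):
text = 'theta'  # -> text = 'theta'
prefix = text[0:4]  # -> prefix = 'thet'
text = text.upper()  # -> text = 'THETA'
output = prefix + text[-1]  # -> output = 'thetA'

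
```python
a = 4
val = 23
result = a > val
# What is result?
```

Answer: False

Derivation:
Trace (tracking result):
a = 4  # -> a = 4
val = 23  # -> val = 23
result = a > val  # -> result = False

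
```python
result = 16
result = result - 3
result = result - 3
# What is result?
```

Trace (tracking result):
result = 16  # -> result = 16
result = result - 3  # -> result = 13
result = result - 3  # -> result = 10

Answer: 10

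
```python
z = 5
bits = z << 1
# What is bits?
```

Trace (tracking bits):
z = 5  # -> z = 5
bits = z << 1  # -> bits = 10

Answer: 10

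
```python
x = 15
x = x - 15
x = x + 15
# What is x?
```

Trace (tracking x):
x = 15  # -> x = 15
x = x - 15  # -> x = 0
x = x + 15  # -> x = 15

Answer: 15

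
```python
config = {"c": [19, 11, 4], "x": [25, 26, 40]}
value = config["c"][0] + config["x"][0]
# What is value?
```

Trace (tracking value):
config = {'c': [19, 11, 4], 'x': [25, 26, 40]}  # -> config = {'c': [19, 11, 4], 'x': [25, 26, 40]}
value = config['c'][0] + config['x'][0]  # -> value = 44

Answer: 44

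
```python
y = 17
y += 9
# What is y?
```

Trace (tracking y):
y = 17  # -> y = 17
y += 9  # -> y = 26

Answer: 26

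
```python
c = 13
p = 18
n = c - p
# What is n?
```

Trace (tracking n):
c = 13  # -> c = 13
p = 18  # -> p = 18
n = c - p  # -> n = -5

Answer: -5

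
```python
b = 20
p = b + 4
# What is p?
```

Trace (tracking p):
b = 20  # -> b = 20
p = b + 4  # -> p = 24

Answer: 24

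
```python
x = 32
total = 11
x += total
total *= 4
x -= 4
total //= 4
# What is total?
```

Trace (tracking total):
x = 32  # -> x = 32
total = 11  # -> total = 11
x += total  # -> x = 43
total *= 4  # -> total = 44
x -= 4  # -> x = 39
total //= 4  # -> total = 11

Answer: 11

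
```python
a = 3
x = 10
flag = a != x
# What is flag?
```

Trace (tracking flag):
a = 3  # -> a = 3
x = 10  # -> x = 10
flag = a != x  # -> flag = True

Answer: True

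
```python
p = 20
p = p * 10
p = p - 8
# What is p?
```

Trace (tracking p):
p = 20  # -> p = 20
p = p * 10  # -> p = 200
p = p - 8  # -> p = 192

Answer: 192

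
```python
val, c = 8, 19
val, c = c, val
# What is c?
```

Trace (tracking c):
val, c = (8, 19)  # -> val = 8, c = 19
val, c = (c, val)  # -> val = 19, c = 8

Answer: 8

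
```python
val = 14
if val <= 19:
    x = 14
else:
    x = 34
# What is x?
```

Trace (tracking x):
val = 14  # -> val = 14
if val <= 19:  # condition is True
    x = 14  # -> x = 14

Answer: 14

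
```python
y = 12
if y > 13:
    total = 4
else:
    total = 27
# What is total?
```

Answer: 27

Derivation:
Trace (tracking total):
y = 12  # -> y = 12
if y > 13:  # condition is False
else:
    total = 27  # -> total = 27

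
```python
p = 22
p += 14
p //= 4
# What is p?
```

Answer: 9

Derivation:
Trace (tracking p):
p = 22  # -> p = 22
p += 14  # -> p = 36
p //= 4  # -> p = 9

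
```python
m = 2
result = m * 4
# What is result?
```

Trace (tracking result):
m = 2  # -> m = 2
result = m * 4  # -> result = 8

Answer: 8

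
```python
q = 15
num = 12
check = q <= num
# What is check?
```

Answer: False

Derivation:
Trace (tracking check):
q = 15  # -> q = 15
num = 12  # -> num = 12
check = q <= num  # -> check = False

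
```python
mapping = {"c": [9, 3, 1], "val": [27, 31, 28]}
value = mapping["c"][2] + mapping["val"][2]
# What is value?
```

Answer: 29

Derivation:
Trace (tracking value):
mapping = {'c': [9, 3, 1], 'val': [27, 31, 28]}  # -> mapping = {'c': [9, 3, 1], 'val': [27, 31, 28]}
value = mapping['c'][2] + mapping['val'][2]  # -> value = 29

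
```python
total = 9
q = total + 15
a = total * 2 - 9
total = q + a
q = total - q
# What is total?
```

Answer: 33

Derivation:
Trace (tracking total):
total = 9  # -> total = 9
q = total + 15  # -> q = 24
a = total * 2 - 9  # -> a = 9
total = q + a  # -> total = 33
q = total - q  # -> q = 9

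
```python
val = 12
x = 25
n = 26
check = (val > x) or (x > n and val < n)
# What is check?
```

Answer: False

Derivation:
Trace (tracking check):
val = 12  # -> val = 12
x = 25  # -> x = 25
n = 26  # -> n = 26
check = val > x or (x > n and val < n)  # -> check = False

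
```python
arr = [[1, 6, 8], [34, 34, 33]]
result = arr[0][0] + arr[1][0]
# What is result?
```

Trace (tracking result):
arr = [[1, 6, 8], [34, 34, 33]]  # -> arr = [[1, 6, 8], [34, 34, 33]]
result = arr[0][0] + arr[1][0]  # -> result = 35

Answer: 35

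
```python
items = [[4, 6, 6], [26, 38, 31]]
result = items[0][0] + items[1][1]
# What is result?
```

Answer: 42

Derivation:
Trace (tracking result):
items = [[4, 6, 6], [26, 38, 31]]  # -> items = [[4, 6, 6], [26, 38, 31]]
result = items[0][0] + items[1][1]  # -> result = 42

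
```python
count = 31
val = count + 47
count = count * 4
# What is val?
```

Trace (tracking val):
count = 31  # -> count = 31
val = count + 47  # -> val = 78
count = count * 4  # -> count = 124

Answer: 78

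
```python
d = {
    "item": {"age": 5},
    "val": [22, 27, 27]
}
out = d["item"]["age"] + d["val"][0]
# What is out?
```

Answer: 27

Derivation:
Trace (tracking out):
d = {'item': {'age': 5}, 'val': [22, 27, 27]}  # -> d = {'item': {'age': 5}, 'val': [22, 27, 27]}
out = d['item']['age'] + d['val'][0]  # -> out = 27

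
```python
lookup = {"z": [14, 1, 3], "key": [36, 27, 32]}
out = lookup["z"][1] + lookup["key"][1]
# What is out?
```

Trace (tracking out):
lookup = {'z': [14, 1, 3], 'key': [36, 27, 32]}  # -> lookup = {'z': [14, 1, 3], 'key': [36, 27, 32]}
out = lookup['z'][1] + lookup['key'][1]  # -> out = 28

Answer: 28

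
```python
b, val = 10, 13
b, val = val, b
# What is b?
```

Answer: 13

Derivation:
Trace (tracking b):
b, val = (10, 13)  # -> b = 10, val = 13
b, val = (val, b)  # -> b = 13, val = 10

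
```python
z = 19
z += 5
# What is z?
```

Answer: 24

Derivation:
Trace (tracking z):
z = 19  # -> z = 19
z += 5  # -> z = 24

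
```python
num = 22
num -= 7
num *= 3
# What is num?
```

Trace (tracking num):
num = 22  # -> num = 22
num -= 7  # -> num = 15
num *= 3  # -> num = 45

Answer: 45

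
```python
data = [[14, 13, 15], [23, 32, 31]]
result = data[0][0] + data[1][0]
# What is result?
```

Answer: 37

Derivation:
Trace (tracking result):
data = [[14, 13, 15], [23, 32, 31]]  # -> data = [[14, 13, 15], [23, 32, 31]]
result = data[0][0] + data[1][0]  # -> result = 37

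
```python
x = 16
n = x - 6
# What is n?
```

Answer: 10

Derivation:
Trace (tracking n):
x = 16  # -> x = 16
n = x - 6  # -> n = 10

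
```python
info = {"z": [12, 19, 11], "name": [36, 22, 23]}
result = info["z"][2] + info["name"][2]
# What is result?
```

Trace (tracking result):
info = {'z': [12, 19, 11], 'name': [36, 22, 23]}  # -> info = {'z': [12, 19, 11], 'name': [36, 22, 23]}
result = info['z'][2] + info['name'][2]  # -> result = 34

Answer: 34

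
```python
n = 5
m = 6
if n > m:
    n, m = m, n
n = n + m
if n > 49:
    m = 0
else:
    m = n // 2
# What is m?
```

Answer: 5

Derivation:
Trace (tracking m):
n = 5  # -> n = 5
m = 6  # -> m = 6
if n > m:  # condition is False
n = n + m  # -> n = 11
if n > 49:  # condition is False
else:
    m = n // 2  # -> m = 5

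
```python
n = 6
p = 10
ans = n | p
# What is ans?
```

Answer: 14

Derivation:
Trace (tracking ans):
n = 6  # -> n = 6
p = 10  # -> p = 10
ans = n | p  # -> ans = 14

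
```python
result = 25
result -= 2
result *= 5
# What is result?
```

Trace (tracking result):
result = 25  # -> result = 25
result -= 2  # -> result = 23
result *= 5  # -> result = 115

Answer: 115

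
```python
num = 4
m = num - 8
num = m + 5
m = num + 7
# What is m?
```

Answer: 8

Derivation:
Trace (tracking m):
num = 4  # -> num = 4
m = num - 8  # -> m = -4
num = m + 5  # -> num = 1
m = num + 7  # -> m = 8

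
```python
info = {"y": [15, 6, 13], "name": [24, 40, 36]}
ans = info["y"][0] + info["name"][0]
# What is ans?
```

Trace (tracking ans):
info = {'y': [15, 6, 13], 'name': [24, 40, 36]}  # -> info = {'y': [15, 6, 13], 'name': [24, 40, 36]}
ans = info['y'][0] + info['name'][0]  # -> ans = 39

Answer: 39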